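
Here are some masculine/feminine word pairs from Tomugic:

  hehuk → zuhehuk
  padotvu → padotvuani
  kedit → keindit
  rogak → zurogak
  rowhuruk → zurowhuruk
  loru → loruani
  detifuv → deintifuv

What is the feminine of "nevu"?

nevuani

"nevu" ends in -u. The stems ending in -u (padotvu → padotvuani, loru → loruani) add -ani.
So nevu → nevuani.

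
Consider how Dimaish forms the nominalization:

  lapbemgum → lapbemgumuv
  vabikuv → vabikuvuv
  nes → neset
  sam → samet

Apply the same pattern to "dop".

dopet

lapbemgum and sam both end in -m yet inflect differently (lapbemgumuv, samet), so the final letter is not what conditions the rule; the number of vowels is.
"dop" has 1 vowel. The stems with 1 vowel (sam → samet, nes → neset) add -et.
So dop → dopet.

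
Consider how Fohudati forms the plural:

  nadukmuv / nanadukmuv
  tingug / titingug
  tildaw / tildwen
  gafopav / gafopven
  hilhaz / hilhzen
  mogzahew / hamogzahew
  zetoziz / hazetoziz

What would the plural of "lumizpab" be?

lumizpben

"lumizpab" has last vowel 'a'. The stems whose last vowel is 'a' (tildaw → tildwen, gafopav → gafopven, hilhaz → hilhzen) delete the last vowel and add -en.
So lumizpab → lumizpben.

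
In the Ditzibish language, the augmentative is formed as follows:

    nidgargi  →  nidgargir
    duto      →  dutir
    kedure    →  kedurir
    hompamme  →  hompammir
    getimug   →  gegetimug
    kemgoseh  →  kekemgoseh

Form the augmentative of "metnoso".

metnosir

kedure and kemgoseh both have last vowel 'e' yet inflect differently (kedurir, kekemgoseh), so the last vowel is not what conditions the rule; whether the stem ends in a vowel or a consonant is.
"metnoso" ends in a vowel. The stems ending in a vowel (nidgargi → nidgargir, duto → dutir, kedure → kedurir) drop the final letter and add -ir.
The other pattern: stems ending in a consonant repeat the first consonant+vowel as a prefix.
So metnoso → metnosir.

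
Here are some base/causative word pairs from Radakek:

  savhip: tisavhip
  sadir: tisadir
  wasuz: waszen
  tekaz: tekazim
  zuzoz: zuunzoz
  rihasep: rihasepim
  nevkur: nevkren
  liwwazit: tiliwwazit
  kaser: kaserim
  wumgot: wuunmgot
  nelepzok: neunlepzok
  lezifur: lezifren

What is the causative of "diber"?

diberim

"diber" has last vowel 'e'. The stems whose last vowel is 'e' (kaser → kaserim, rihasep → rihasepim) add -im.
The other patterns: stems whose last vowel is 'i' add the prefix ti-; stems whose last vowel is 'o' insert -un- after the first vowel; stems whose last vowel is 'u' delete the last vowel and add -en.
So diber → diberim.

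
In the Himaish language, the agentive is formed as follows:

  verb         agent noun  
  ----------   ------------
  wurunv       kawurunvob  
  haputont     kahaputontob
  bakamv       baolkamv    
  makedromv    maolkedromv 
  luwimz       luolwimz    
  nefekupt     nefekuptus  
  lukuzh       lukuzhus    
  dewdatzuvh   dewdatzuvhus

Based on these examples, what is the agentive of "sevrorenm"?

wurunv and bakamv both end in -v yet inflect differently (kawurunvob, baolkamv), so the final letter is not what conditions the rule; the second-to-last letter is.
"sevrorenm" has second-to-last letter 'n'. The stems whose second-to-last letter is 'n' (wurunv → kawurunvob, haputont → kahaputontob) add ka- … -ob around the stem.
The other patterns: stems whose second-to-last letter is 'm' insert -ol- after the first vowel; stems whose second-to-last letter is 'p', 'v' or 'z' add -us.
So sevrorenm → kasevrorenmob.

kasevrorenmob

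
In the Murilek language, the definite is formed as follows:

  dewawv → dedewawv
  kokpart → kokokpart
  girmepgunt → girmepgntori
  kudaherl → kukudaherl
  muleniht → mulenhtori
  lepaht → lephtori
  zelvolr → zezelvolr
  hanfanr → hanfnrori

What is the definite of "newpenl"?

hanfanr and zelvolr both end in -r yet inflect differently (hanfnrori, zezelvolr), so the final letter is not what conditions the rule; the second-to-last letter is.
"newpenl" has second-to-last letter 'n'. The stems whose second-to-last letter is 'n' (hanfanr → hanfnrori, girmepgunt → girmepgntori) delete the last vowel and add -ori.
The other pattern: stems whose second-to-last letter is 'l', 'r' or 'w' repeat the first consonant+vowel as a prefix.
So newpenl → newpnlori.

newpnlori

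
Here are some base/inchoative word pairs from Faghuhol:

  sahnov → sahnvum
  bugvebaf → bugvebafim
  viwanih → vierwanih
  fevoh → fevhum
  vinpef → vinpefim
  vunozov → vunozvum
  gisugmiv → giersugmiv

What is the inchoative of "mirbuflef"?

mirbuflefim

viwanih and fevoh both end in -h yet inflect differently (vierwanih, fevhum), so the final letter is not what conditions the rule; the last vowel is.
"mirbuflef" has last vowel 'e'. The one such stem in the data (vinpef → vinpefim) adds -im, so the same rule applies.
The other patterns: stems whose last vowel is 'i' insert -er- after the first vowel; stems whose last vowel is 'o' delete the last vowel and add -um.
So mirbuflef → mirbuflefim.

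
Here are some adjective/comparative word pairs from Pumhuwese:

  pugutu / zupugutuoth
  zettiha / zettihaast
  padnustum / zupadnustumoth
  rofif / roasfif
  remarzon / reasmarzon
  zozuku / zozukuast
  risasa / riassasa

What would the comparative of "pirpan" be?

"pirpan" begins with p-. The stems beginning with p- (padnustum → zupadnustumoth, pugutu → zupugutuoth) add zu- … -oth around the stem.
So pirpan → zupirpanoth.

zupirpanoth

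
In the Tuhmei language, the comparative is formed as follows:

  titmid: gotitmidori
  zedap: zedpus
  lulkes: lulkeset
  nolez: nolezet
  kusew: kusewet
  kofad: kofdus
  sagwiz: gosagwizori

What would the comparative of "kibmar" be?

sagwiz and nolez both end in -z yet inflect differently (gosagwizori, nolezet), so the final letter is not what conditions the rule; the last vowel is.
"kibmar" has last vowel 'a'. The stems whose last vowel is 'a' (zedap → zedpus, kofad → kofdus) delete the last vowel and add -us.
The other patterns: stems whose last vowel is 'i' add go- … -ori around the stem; stems whose last vowel is 'e' add -et.
So kibmar → kibmrus.

kibmrus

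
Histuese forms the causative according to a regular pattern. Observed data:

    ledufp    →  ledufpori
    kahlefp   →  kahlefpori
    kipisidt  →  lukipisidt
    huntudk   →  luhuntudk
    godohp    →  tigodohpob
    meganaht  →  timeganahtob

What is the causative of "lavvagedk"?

"lavvagedk" has second-to-last letter 'd'. The stems whose second-to-last letter is 'd' (kipisidt → lukipisidt, huntudk → luhuntudk) add the prefix lu-.
So lavvagedk → lulavvagedk.

lulavvagedk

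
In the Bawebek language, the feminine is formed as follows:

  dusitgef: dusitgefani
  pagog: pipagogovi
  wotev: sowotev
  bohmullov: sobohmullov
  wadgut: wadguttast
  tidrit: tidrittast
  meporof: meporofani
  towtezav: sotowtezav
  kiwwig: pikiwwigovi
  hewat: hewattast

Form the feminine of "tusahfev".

sotusahfev

towtezav and hewat both have last vowel 'a' yet inflect differently (sotowtezav, hewattast), so the last vowel is not what conditions the rule; the final letter is.
"tusahfev" ends in -v. The stems ending in -v (towtezav → sotowtezav, bohmullov → sobohmullov, wotev → sowotev) add the prefix so-.
So tusahfev → sotusahfev.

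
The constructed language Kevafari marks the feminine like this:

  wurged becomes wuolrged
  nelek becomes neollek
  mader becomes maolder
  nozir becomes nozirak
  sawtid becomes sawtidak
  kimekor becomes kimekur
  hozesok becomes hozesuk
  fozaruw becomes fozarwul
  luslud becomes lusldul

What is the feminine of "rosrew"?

mader and nozir both end in -r yet inflect differently (maolder, nozirak), so the final letter is not what conditions the rule; the last vowel is.
"rosrew" has last vowel 'e'. The stems whose last vowel is 'e' (wurged → wuolrged, nelek → neollek, mader → maolder) insert -ol- after the first vowel.
So rosrew → roolsrew.

roolsrew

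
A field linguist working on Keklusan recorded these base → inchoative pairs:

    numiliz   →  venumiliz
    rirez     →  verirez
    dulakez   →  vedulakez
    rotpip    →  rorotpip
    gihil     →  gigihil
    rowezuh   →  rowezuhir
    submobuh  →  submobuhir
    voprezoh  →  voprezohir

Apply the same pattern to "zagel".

zazagel

numiliz and rotpip both have last vowel 'i' yet inflect differently (venumiliz, rorotpip), so the last vowel is not what conditions the rule; the final letter is.
"zagel" ends in -l. The one such stem in the data (gihil → gigihil) repeats the first consonant+vowel as a prefix (as does rotpip), so the same rule applies.
The other patterns: stems ending in -z add the prefix ve-; stems ending in -h add -ir.
So zagel → zazagel.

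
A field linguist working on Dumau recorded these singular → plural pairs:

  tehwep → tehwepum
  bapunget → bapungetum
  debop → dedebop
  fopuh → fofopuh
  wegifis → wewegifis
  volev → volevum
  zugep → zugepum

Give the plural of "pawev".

zugep and debop both end in -p yet inflect differently (zugepum, dedebop), so the final letter is not what conditions the rule; the last vowel is.
"pawev" has last vowel 'e'. The stems whose last vowel is 'e' (bapunget → bapungetum, zugep → zugepum, volev → volevum) add -um.
So pawev → pawevum.

pawevum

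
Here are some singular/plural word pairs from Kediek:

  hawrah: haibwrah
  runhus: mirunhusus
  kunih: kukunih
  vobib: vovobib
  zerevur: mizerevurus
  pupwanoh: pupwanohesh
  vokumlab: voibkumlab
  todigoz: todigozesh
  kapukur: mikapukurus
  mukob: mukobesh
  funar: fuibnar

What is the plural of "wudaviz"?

vokumlab and mukob both end in -b yet inflect differently (voibkumlab, mukobesh), so the final letter is not what conditions the rule; the last vowel is.
"wudaviz" has last vowel 'i'. The stems whose last vowel is 'i' (vobib → vovobib, kunih → kukunih) repeat the first consonant+vowel as a prefix.
The other patterns: stems whose last vowel is 'a' insert -ib- after the first vowel; stems whose last vowel is 'o' add -esh; stems whose last vowel is 'u' add mi- … -us around the stem.
So wudaviz → wuwudaviz.

wuwudaviz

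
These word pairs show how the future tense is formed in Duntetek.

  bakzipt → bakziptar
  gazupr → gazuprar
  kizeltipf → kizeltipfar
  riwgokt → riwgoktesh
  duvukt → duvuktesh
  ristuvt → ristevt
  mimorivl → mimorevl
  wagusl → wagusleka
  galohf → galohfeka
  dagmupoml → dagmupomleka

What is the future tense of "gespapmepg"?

"gespapmepg" has second-to-last letter 'p'. The stems whose second-to-last letter is 'p' (bakzipt → bakziptar, gazupr → gazuprar, kizeltipf → kizeltipfar) add -ar.
The other patterns: stems whose second-to-last letter is 'k' add -esh; stems whose second-to-last letter is 'v' change the last vowel to 'e'; stems whose second-to-last letter is 'h', 'm' or 's' add -eka.
So gespapmepg → gespapmepgar.

gespapmepgar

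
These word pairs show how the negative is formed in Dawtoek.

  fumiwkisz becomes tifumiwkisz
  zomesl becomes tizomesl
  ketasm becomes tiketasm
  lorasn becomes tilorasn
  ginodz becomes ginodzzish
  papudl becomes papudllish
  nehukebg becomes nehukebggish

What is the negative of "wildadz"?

wildadzzish

"wildadz" has second-to-last letter 'd'. The stems whose second-to-last letter is 'd' (ginodz → ginodzzish, papudl → papudllish) double the final consonant and add -ish.
The other pattern: stems whose second-to-last letter is 's' add the prefix ti-.
So wildadz → wildadzzish.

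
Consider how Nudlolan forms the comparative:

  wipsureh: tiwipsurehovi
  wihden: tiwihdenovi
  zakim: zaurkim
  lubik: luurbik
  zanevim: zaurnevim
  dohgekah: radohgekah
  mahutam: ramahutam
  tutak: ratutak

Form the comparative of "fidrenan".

wipsureh and dohgekah both end in -h yet inflect differently (tiwipsurehovi, radohgekah), so the final letter is not what conditions the rule; the last vowel is.
"fidrenan" has last vowel 'a'. The stems whose last vowel is 'a' (dohgekah → radohgekah, mahutam → ramahutam, tutak → ratutak) add the prefix ra-.
The other patterns: stems whose last vowel is 'e' add ti- … -ovi around the stem; stems whose last vowel is 'i' insert -ur- after the first vowel.
So fidrenan → rafidrenan.

rafidrenan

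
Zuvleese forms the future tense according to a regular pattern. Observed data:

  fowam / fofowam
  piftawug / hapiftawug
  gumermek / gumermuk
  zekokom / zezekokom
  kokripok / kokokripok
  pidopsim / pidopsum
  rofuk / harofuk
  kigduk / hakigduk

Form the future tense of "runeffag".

"runeffag" has last vowel 'a'. The one such stem in the data (fowam → fofowam) repeats the first consonant+vowel as a prefix (as do kokripok, zekokom), so the same rule applies.
The other patterns: stems whose last vowel is 'u' add the prefix ha-; stems whose last vowel is 'e' or 'i' change the last vowel to 'u'.
So runeffag → ruruneffag.

ruruneffag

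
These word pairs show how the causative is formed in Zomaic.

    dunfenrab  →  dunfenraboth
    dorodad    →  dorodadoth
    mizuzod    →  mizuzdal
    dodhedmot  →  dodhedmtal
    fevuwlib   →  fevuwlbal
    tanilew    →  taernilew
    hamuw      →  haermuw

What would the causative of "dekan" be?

"dekan" has last vowel 'a'. The stems whose last vowel is 'a' (dunfenrab → dunfenraboth, dorodad → dorodadoth) add -oth.
The other patterns: stems whose last vowel is 'i' or 'o' delete the last vowel and add -al; stems whose last vowel is 'e' or 'u' insert -er- after the first vowel.
So dekan → dekanoth.

dekanoth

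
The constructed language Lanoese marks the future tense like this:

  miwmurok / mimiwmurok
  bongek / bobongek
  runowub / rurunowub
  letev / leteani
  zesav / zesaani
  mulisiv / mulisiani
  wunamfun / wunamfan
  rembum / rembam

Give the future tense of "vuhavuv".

"vuhavuv" ends in -v. The stems ending in -v (letev → leteani, zesav → zesaani, mulisiv → mulisiani) drop the final letter and add -ani.
The other patterns: stems ending in -b or -k repeat the first consonant+vowel as a prefix; stems ending in -m or -n change the last vowel to 'a'.
So vuhavuv → vuhavuani.

vuhavuani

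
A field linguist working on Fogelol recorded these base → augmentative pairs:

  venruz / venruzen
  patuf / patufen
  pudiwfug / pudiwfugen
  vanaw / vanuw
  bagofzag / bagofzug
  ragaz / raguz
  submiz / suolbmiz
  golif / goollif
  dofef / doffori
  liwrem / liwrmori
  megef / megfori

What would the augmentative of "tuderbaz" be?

pudiwfug and bagofzag both end in -g yet inflect differently (pudiwfugen, bagofzug), so the final letter is not what conditions the rule; the last vowel is.
"tuderbaz" has last vowel 'a'. The stems whose last vowel is 'a' (vanaw → vanuw, bagofzag → bagofzug, ragaz → raguz) change the last vowel to 'u'.
The other patterns: stems whose last vowel is 'u' add -en; stems whose last vowel is 'i' insert -ol- after the first vowel; stems whose last vowel is 'e' delete the last vowel and add -ori.
So tuderbaz → tuderbuz.

tuderbuz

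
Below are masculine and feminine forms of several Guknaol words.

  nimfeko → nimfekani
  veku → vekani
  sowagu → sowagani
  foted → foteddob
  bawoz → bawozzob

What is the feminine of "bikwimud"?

nimfeko and bawoz both have last vowel 'o' yet inflect differently (nimfekani, bawozzob), so the last vowel is not what conditions the rule; whether the stem ends in a vowel or a consonant is.
"bikwimud" ends in a consonant. The stems ending in a consonant (foted → foteddob, bawoz → bawozzob) double the final consonant and add -ob.
So bikwimud → bikwimuddob.

bikwimuddob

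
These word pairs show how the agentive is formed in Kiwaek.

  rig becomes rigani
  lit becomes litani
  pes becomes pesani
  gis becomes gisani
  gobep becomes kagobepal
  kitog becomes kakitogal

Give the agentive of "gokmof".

kagokmofal

rig and kitog both end in -g yet inflect differently (rigani, kakitogal), so the final letter is not what conditions the rule; the number of vowels is.
"gokmof" has 2 vowels. The stems with 2 vowels (gobep → kagobepal, kitog → kakitogal) add ka- … -al around the stem.
So gokmof → kagokmofal.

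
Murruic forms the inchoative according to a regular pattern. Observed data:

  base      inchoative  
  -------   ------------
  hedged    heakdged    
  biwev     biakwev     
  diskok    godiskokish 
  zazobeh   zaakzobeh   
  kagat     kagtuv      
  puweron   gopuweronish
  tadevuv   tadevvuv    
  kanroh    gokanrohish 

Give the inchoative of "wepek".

"wepek" has last vowel 'e'. The stems whose last vowel is 'e' (hedged → heakdged, biwev → biakwev, zazobeh → zaakzobeh) insert -ak- after the first vowel.
So wepek → weakpek.

weakpek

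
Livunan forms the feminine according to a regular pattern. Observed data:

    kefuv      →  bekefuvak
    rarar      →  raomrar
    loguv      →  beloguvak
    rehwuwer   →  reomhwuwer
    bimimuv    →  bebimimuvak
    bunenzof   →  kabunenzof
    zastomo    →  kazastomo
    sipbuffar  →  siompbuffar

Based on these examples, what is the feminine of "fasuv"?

befasuvak

bimimuv and bunenzof both begin with b- yet inflect differently (bebimimuvak, kabunenzof), so the first letter is not what conditions the rule; the final letter is.
"fasuv" ends in -v. The stems ending in -v (kefuv → bekefuvak, bimimuv → bebimimuvak, loguv → beloguvak) add be- … -ak around the stem.
The other patterns: stems ending in -r insert -om- after the first vowel; stems ending in -f or -o add the prefix ka-.
So fasuv → befasuvak.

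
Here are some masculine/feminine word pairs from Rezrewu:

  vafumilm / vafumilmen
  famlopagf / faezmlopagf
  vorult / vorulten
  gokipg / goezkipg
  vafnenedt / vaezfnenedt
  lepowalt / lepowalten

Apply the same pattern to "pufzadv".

puezfzadv

vorult and vafnenedt both end in -t yet inflect differently (vorulten, vaezfnenedt), so the final letter is not what conditions the rule; the second-to-last letter is.
"pufzadv" has second-to-last letter 'd'. The one such stem in the data (vafnenedt → vaezfnenedt) inserts -ez- after the first vowel (as do famlopagf, gokipg), so the same rule applies.
The other pattern: stems whose second-to-last letter is 'l' add -en.
So pufzadv → puezfzadv.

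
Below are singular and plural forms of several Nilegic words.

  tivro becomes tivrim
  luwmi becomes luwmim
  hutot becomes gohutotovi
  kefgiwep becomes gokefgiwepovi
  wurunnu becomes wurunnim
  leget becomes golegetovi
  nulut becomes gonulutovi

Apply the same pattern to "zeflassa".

hutot and tivro both have last vowel 'o' yet inflect differently (gohutotovi, tivrim), so the last vowel is not what conditions the rule; whether the stem ends in a vowel or a consonant is.
"zeflassa" ends in a vowel. The stems ending in a vowel (tivro → tivrim, luwmi → luwmim, wurunnu → wurunnim) drop the final letter and add -im.
The other pattern: stems ending in a consonant add go- … -ovi around the stem.
So zeflassa → zeflassim.

zeflassim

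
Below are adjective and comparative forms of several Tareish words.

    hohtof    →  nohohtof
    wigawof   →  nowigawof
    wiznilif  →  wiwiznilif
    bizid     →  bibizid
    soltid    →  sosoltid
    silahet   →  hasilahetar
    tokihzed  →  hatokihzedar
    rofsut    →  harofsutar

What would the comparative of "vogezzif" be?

"vogezzif" has last vowel 'i'. The stems whose last vowel is 'i' (wiznilif → wiwiznilif, bizid → bibizid, soltid → sosoltid) repeat the first consonant+vowel as a prefix.
So vogezzif → vovogezzif.

vovogezzif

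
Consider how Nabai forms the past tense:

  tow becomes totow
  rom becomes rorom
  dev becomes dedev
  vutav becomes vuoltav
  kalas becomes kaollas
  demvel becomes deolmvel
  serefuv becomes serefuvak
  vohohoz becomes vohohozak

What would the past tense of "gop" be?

gogop

dev and vutav both end in -v yet inflect differently (dedev, vuoltav), so the final letter is not what conditions the rule; the number of vowels is.
"gop" has 1 vowel. The stems with 1 vowel (tow → totow, rom → rorom, dev → dedev) repeat the first consonant+vowel as a prefix.
So gop → gogop.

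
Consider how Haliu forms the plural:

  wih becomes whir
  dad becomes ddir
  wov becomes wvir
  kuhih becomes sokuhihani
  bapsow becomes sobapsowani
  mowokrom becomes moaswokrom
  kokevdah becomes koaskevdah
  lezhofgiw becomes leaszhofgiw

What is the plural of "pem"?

wih and kuhih both end in -h yet inflect differently (whir, sokuhihani), so the final letter is not what conditions the rule; the number of vowels is.
"pem" has 1 vowel. The stems with 1 vowel (wih → whir, dad → ddir, wov → wvir) delete the last vowel and add -ir.
So pem → pmir.

pmir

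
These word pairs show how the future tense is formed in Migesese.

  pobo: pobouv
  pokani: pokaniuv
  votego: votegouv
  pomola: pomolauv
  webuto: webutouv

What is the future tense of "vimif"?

Every pair shown (pobo → pobouv, pokani → pokaniuv, votego → votegouv, …) follows the same rule: add -uv.
So vimif → vimifuv.

vimifuv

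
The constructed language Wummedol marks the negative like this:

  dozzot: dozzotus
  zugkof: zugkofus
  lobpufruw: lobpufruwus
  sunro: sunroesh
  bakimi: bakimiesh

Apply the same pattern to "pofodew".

"pofodew" ends in a consonant. The stems ending in a consonant (dozzot → dozzotus, zugkof → zugkofus, lobpufruw → lobpufruwus) add -us.
The other pattern: stems ending in a vowel add -esh.
So pofodew → pofodewus.

pofodewus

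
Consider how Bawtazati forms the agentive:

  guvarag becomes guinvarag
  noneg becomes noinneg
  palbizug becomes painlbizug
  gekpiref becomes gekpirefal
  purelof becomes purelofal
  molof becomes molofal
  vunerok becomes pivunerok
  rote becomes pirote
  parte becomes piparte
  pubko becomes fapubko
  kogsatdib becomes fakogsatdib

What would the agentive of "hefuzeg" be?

noneg and gekpiref both have last vowel 'e' yet inflect differently (noinneg, gekpirefal), so the last vowel is not what conditions the rule; the final letter is.
"hefuzeg" ends in -g. The stems ending in -g (guvarag → guinvarag, noneg → noinneg, palbizug → painlbizug) insert -in- after the first vowel.
The other patterns: stems ending in -f add -al; stems ending in -e or -k add the prefix pi-; stems ending in -b or -o add the prefix fa-.
So hefuzeg → heinfuzeg.

heinfuzeg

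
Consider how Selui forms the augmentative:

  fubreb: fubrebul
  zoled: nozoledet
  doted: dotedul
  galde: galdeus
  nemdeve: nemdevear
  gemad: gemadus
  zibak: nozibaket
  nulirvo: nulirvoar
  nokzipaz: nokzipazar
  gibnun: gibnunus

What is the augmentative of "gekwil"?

gekwilus

"gekwil" begins with g-. The stems beginning with g- (gibnun → gibnunus, galde → galdeus, gemad → gemadus) add -us.
The other patterns: stems beginning with z- add no- … -et around the stem; stems beginning with n- add -ar; stems beginning with d- or f- add -ul.
So gekwil → gekwilus.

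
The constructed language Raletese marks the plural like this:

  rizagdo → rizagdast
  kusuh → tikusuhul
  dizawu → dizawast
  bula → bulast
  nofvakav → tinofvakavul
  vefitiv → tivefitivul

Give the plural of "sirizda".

nofvakav and bula both have last vowel 'a' yet inflect differently (tinofvakavul, bulast), so the last vowel is not what conditions the rule; whether the stem ends in a vowel or a consonant is.
"sirizda" ends in a vowel. The stems ending in a vowel (rizagdo → rizagdast, bula → bulast, dizawu → dizawast) drop the final letter and add -ast.
So sirizda → sirizdast.

sirizdast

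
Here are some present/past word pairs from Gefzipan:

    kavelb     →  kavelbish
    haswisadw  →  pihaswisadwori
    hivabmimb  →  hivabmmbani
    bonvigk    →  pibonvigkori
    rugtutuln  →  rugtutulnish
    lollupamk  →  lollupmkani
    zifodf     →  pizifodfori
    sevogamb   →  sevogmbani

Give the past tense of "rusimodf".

pirusimodfori

"rusimodf" has second-to-last letter 'd'. The stems whose second-to-last letter is 'd' (haswisadw → pihaswisadwori, zifodf → pizifodfori) add pi- … -ori around the stem.
The other patterns: stems whose second-to-last letter is 'm' delete the last vowel and add -ani; stems whose second-to-last letter is 'l' add -ish.
So rusimodf → pirusimodfori.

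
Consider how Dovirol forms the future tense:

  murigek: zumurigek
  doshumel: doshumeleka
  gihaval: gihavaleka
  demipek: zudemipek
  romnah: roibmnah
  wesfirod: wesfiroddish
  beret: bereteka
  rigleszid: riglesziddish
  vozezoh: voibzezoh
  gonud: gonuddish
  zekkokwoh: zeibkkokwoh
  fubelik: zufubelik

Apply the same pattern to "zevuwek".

zuzevuwek

fubelik and rigleszid both have last vowel 'i' yet inflect differently (zufubelik, riglesziddish), so the last vowel is not what conditions the rule; the final letter is.
"zevuwek" ends in -k. The stems ending in -k (demipek → zudemipek, fubelik → zufubelik, murigek → zumurigek) add the prefix zu-.
So zevuwek → zuzevuwek.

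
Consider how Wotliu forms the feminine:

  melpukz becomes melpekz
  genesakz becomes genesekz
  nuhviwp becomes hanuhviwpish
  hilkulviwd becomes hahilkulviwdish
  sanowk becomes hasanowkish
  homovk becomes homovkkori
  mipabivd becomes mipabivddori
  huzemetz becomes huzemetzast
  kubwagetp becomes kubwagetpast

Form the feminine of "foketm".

foketmast

sanowk and homovk both end in -k yet inflect differently (hasanowkish, homovkkori), so the final letter is not what conditions the rule; the second-to-last letter is.
"foketm" has second-to-last letter 't'. The stems whose second-to-last letter is 't' (huzemetz → huzemetzast, kubwagetp → kubwagetpast) add -ast.
The other patterns: stems whose second-to-last letter is 'k' change the last vowel to 'e'; stems whose second-to-last letter is 'w' add ha- … -ish around the stem; stems whose second-to-last letter is 'v' double the final consonant and add -ori.
So foketm → foketmast.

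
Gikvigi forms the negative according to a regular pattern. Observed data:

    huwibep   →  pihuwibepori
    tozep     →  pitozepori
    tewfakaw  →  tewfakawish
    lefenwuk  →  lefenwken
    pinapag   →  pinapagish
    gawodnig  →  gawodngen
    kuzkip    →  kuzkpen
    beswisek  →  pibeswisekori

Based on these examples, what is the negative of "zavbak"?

zavbakish

"zavbak" has last vowel 'a'. The stems whose last vowel is 'a' (tewfakaw → tewfakawish, pinapag → pinapagish) add -ish.
So zavbak → zavbakish.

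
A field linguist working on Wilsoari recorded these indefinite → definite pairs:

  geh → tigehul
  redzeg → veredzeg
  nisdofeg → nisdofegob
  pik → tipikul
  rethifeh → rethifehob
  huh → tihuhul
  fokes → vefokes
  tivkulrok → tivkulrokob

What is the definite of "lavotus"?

"lavotus" has 3 vowels. The stems with 3 vowels (nisdofeg → nisdofegob, rethifeh → rethifehob, tivkulrok → tivkulrokob) add -ob.
The other patterns: stems with 1 vowel add ti- … -ul around the stem; stems with 2 vowels add the prefix ve-.
So lavotus → lavotusob.

lavotusob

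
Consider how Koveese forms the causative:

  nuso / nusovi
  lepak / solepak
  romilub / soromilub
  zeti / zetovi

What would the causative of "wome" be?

womovi

nuso and lepak both have 2 vowels yet inflect differently (nusovi, solepak), so the number of vowels is not what conditions the rule; whether the stem ends in a vowel or a consonant is.
"wome" ends in a vowel. The stems ending in a vowel (nuso → nusovi, zeti → zetovi) drop the final letter and add -ovi.
So wome → womovi.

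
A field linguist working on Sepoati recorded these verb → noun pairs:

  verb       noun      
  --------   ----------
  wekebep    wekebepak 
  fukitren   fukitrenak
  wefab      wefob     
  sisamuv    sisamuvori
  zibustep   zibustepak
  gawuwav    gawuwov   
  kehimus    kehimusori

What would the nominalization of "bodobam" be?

bodobom

gawuwav and sisamuv both end in -v yet inflect differently (gawuwov, sisamuvori), so the final letter is not what conditions the rule; the last vowel is.
"bodobam" has last vowel 'a'. The stems whose last vowel is 'a' (wefab → wefob, gawuwav → gawuwov) change the last vowel to 'o'.
The other patterns: stems whose last vowel is 'e' add -ak; stems whose last vowel is 'u' add -ori.
So bodobam → bodobom.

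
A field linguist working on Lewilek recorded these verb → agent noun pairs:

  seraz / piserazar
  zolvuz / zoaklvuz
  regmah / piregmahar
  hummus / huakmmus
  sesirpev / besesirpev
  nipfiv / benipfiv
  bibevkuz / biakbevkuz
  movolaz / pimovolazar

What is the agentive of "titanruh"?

tiaktanruh

zolvuz and seraz both end in -z yet inflect differently (zoaklvuz, piserazar), so the final letter is not what conditions the rule; the last vowel is.
"titanruh" has last vowel 'u'. The stems whose last vowel is 'u' (zolvuz → zoaklvuz, hummus → huakmmus, bibevkuz → biakbevkuz) insert -ak- after the first vowel.
The other patterns: stems whose last vowel is 'a' add pi- … -ar around the stem; stems whose last vowel is 'e' or 'i' add the prefix be-.
So titanruh → tiaktanruh.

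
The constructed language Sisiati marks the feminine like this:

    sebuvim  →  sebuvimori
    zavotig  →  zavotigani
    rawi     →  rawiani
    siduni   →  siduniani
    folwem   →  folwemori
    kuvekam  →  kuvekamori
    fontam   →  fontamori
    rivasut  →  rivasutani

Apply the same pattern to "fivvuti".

sebuvim and rawi both have last vowel 'i' yet inflect differently (sebuvimori, rawiani), so the last vowel is not what conditions the rule; the final letter is.
"fivvuti" ends in -i. The stems ending in -i (rawi → rawiani, siduni → siduniani) add -ani.
The other pattern: stems ending in -m add -ori.
So fivvuti → fivvutiani.

fivvutiani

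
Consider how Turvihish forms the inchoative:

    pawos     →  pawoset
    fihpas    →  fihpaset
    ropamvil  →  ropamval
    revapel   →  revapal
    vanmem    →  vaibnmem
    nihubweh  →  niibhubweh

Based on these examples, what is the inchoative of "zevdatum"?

revapel and vanmem both have last vowel 'e' yet inflect differently (revapal, vaibnmem), so the last vowel is not what conditions the rule; the final letter is.
"zevdatum" ends in -m. The one such stem in the data (vanmem → vaibnmem) inserts -ib- after the first vowel (as does nihubweh), so the same rule applies.
So zevdatum → zeibvdatum.

zeibvdatum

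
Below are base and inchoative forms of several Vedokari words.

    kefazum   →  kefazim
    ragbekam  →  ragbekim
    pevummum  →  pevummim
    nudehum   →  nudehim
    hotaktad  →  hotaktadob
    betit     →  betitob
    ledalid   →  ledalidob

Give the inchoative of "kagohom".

kagohim

ragbekam and hotaktad both have last vowel 'a' yet inflect differently (ragbekim, hotaktadob), so the last vowel is not what conditions the rule; the final letter is.
"kagohom" ends in -m. The stems ending in -m (kefazum → kefazim, ragbekam → ragbekim, pevummum → pevummim) change the last vowel to 'i'.
The other pattern: stems ending in -d or -t add -ob.
So kagohom → kagohim.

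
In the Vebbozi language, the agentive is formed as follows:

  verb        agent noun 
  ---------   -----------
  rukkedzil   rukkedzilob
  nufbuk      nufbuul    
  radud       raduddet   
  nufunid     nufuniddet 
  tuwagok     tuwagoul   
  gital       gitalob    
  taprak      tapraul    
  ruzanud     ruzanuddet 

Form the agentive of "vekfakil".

vekfakilob

ruzanud and nufbuk both have last vowel 'u' yet inflect differently (ruzanuddet, nufbuul), so the last vowel is not what conditions the rule; the final letter is.
"vekfakil" ends in -l. The stems ending in -l (rukkedzil → rukkedzilob, gital → gitalob) add -ob.
The other patterns: stems ending in -d double the final consonant and add -et; stems ending in -k drop the final letter and add -ul.
So vekfakil → vekfakilob.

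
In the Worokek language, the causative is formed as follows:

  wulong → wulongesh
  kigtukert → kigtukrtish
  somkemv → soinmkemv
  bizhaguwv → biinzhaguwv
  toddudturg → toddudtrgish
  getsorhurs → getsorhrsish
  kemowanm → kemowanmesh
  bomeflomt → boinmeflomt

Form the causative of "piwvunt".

piwvuntesh

toddudturg and wulong both end in -g yet inflect differently (toddudtrgish, wulongesh), so the final letter is not what conditions the rule; the second-to-last letter is.
"piwvunt" has second-to-last letter 'n'. The stems whose second-to-last letter is 'n' (kemowanm → kemowanmesh, wulong → wulongesh) add -esh.
The other patterns: stems whose second-to-last letter is 'r' delete the last vowel and add -ish; stems whose second-to-last letter is 'm' or 'w' insert -in- after the first vowel.
So piwvunt → piwvuntesh.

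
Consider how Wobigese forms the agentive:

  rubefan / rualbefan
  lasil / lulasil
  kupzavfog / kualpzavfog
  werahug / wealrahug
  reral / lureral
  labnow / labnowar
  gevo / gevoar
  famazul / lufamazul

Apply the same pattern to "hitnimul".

luhitnimul

"hitnimul" ends in -l. The stems ending in -l (famazul → lufamazul, lasil → lulasil, reral → lureral) add the prefix lu-.
The other patterns: stems ending in -g or -n insert -al- after the first vowel; stems ending in -o or -w add -ar.
So hitnimul → luhitnimul.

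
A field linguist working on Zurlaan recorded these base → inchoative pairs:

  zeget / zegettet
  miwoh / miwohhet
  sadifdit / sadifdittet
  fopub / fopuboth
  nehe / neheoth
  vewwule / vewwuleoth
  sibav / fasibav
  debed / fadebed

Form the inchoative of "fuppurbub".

fuppurbuboth

zeget and nehe both have last vowel 'e' yet inflect differently (zegettet, neheoth), so the last vowel is not what conditions the rule; the final letter is.
"fuppurbub" ends in -b. The one such stem in the data (fopub → fopuboth) adds -oth, so the same rule applies.
So fuppurbub → fuppurbuboth.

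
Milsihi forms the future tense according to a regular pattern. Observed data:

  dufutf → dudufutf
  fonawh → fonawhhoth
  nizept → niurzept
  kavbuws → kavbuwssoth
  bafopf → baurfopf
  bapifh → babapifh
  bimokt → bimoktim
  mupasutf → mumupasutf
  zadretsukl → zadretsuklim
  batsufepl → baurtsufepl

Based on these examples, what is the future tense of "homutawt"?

nizept and bimokt both end in -t yet inflect differently (niurzept, bimoktim), so the final letter is not what conditions the rule; the second-to-last letter is.
"homutawt" has second-to-last letter 'w'. The stems whose second-to-last letter is 'w' (kavbuws → kavbuwssoth, fonawh → fonawhhoth) double the final consonant and add -oth.
The other patterns: stems whose second-to-last letter is 'p' insert -ur- after the first vowel; stems whose second-to-last letter is 'k' add -im; stems whose second-to-last letter is 'f' or 't' repeat the first consonant+vowel as a prefix.
So homutawt → homutawttoth.

homutawttoth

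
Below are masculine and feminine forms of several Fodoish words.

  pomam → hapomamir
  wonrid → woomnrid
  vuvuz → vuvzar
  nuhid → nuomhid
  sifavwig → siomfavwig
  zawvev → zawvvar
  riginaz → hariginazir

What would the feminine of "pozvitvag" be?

riginaz and vuvuz both end in -z yet inflect differently (hariginazir, vuvzar), so the final letter is not what conditions the rule; the last vowel is.
"pozvitvag" has last vowel 'a'. The stems whose last vowel is 'a' (pomam → hapomamir, riginaz → hariginazir) add ha- … -ir around the stem.
So pozvitvag → hapozvitvagir.

hapozvitvagir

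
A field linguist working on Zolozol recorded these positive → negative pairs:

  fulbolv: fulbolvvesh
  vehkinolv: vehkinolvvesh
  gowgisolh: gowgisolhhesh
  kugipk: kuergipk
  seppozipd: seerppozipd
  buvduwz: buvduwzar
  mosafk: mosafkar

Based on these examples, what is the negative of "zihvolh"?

"zihvolh" has second-to-last letter 'l'. The stems whose second-to-last letter is 'l' (fulbolv → fulbolvvesh, vehkinolv → vehkinolvvesh, gowgisolh → gowgisolhhesh) double the final consonant and add -esh.
So zihvolh → zihvolhhesh.

zihvolhhesh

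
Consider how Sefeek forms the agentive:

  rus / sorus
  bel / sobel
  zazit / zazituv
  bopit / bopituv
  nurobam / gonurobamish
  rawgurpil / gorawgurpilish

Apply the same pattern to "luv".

soluv

"luv" has 1 vowel. The stems with 1 vowel (rus → sorus, bel → sobel) add the prefix so-.
The other patterns: stems with 2 vowels add -uv; stems with 3 vowels add go- … -ish around the stem.
So luv → soluv.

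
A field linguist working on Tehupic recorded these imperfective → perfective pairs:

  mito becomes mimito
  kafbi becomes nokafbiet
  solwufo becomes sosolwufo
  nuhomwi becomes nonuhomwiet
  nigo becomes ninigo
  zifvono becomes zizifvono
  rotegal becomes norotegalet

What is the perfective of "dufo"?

dudufo

nigo and nuhomwi both begin with n- yet inflect differently (ninigo, nonuhomwiet), so the first letter is not what conditions the rule; the final letter is.
"dufo" ends in -o. The stems ending in -o (solwufo → sosolwufo, nigo → ninigo, zifvono → zizifvono) repeat the first consonant+vowel as a prefix.
The other pattern: stems ending in -i or -l add no- … -et around the stem.
So dufo → dudufo.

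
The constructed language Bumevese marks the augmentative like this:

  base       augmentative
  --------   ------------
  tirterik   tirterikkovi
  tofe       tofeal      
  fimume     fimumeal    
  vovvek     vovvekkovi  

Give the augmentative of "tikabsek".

vovvek and fimume both have last vowel 'e' yet inflect differently (vovvekkovi, fimumeal), so the last vowel is not what conditions the rule; the final letter is.
"tikabsek" ends in -k. The stems ending in -k (vovvek → vovvekkovi, tirterik → tirterikkovi) double the final consonant and add -ovi.
The other pattern: stems ending in -e add -al.
So tikabsek → tikabsekkovi.

tikabsekkovi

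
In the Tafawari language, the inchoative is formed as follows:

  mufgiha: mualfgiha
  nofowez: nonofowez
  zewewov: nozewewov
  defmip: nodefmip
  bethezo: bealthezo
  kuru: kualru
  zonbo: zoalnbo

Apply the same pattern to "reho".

bethezo and zewewov both have last vowel 'o' yet inflect differently (bealthezo, nozewewov), so the last vowel is not what conditions the rule; whether the stem ends in a vowel or a consonant is.
"reho" ends in a vowel. The stems ending in a vowel (mufgiha → mualfgiha, kuru → kualru, bethezo → bealthezo) insert -al- after the first vowel.
The other pattern: stems ending in a consonant add the prefix no-.
So reho → realho.

realho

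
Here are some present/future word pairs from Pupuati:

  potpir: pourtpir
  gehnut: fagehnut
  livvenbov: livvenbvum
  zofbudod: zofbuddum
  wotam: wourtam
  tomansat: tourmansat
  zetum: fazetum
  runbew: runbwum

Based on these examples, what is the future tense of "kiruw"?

fakiruw

"kiruw" has last vowel 'u'. The stems whose last vowel is 'u' (gehnut → fagehnut, zetum → fazetum) add the prefix fa-.
The other patterns: stems whose last vowel is 'e' or 'o' delete the last vowel and add -um; stems whose last vowel is 'a' or 'i' insert -ur- after the first vowel.
So kiruw → fakiruw.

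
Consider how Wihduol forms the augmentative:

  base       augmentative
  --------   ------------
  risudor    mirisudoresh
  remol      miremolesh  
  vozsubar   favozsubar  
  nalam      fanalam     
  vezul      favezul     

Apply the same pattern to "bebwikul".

fabebwikul

risudor and vozsubar both end in -r yet inflect differently (mirisudoresh, favozsubar), so the final letter is not what conditions the rule; the last vowel is.
"bebwikul" has last vowel 'u'. The one such stem in the data (vezul → favezul) adds the prefix fa-, so the same rule applies.
So bebwikul → fabebwikul.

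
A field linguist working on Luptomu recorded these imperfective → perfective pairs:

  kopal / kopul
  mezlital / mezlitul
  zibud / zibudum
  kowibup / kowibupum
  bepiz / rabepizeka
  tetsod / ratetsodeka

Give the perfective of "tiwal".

tiwul

zibud and tetsod both end in -d yet inflect differently (zibudum, ratetsodeka), so the final letter is not what conditions the rule; the last vowel is.
"tiwal" has last vowel 'a'. The stems whose last vowel is 'a' (kopal → kopul, mezlital → mezlitul) change the last vowel to 'u'.
The other patterns: stems whose last vowel is 'u' add -um; stems whose last vowel is 'i' or 'o' add ra- … -eka around the stem.
So tiwal → tiwul.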